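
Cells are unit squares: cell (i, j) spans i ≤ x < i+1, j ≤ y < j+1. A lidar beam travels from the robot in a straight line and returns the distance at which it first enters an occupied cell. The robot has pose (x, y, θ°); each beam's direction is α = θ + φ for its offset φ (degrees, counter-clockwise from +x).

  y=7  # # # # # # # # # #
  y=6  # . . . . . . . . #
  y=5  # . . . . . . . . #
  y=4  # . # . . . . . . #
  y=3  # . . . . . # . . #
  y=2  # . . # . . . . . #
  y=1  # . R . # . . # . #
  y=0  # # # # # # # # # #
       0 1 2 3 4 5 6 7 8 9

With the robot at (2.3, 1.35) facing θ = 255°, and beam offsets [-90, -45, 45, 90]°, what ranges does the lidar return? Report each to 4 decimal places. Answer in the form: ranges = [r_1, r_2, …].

beam 1: φ=-90°, α=165°
  d=(-0.9659,0.2588)  start (2,1)  tX=0.3106 tY=2.5114  stride 1/|dx|=1.0353 1/|dy|=3.8637
    cross x-line → (1,1), t=0.3106
    cross x-line → (0,1), t=1.3459 (wall)
  → r_1 = 1.3459
beam 2: φ=-45°, α=210°
  d=(-0.8660,-0.5000)  start (2,1)  tX=0.3464 tY=0.7000  stride 1/|dx|=1.1547 1/|dy|=2.0000
    cross x-line → (1,1), t=0.3464
    cross y-line → (1,0), t=0.7000 (wall)
  → r_2 = 0.7000
beam 3: φ=45°, α=300°
  d=(0.5000,-0.8660)  start (2,1)  tX=1.4000 tY=0.4041  stride 1/|dx|=2.0000 1/|dy|=1.1547
    cross y-line → (2,0), t=0.4041 (wall)
  → r_3 = 0.4041
beam 4: φ=90°, α=345°
  d=(0.9659,-0.2588)  start (2,1)  tX=0.7247 tY=1.3523  stride 1/|dx|=1.0353 1/|dy|=3.8637
    cross x-line → (3,1), t=0.7247
    cross y-line → (3,0), t=1.3523 (wall)
  → r_4 = 1.3523

ranges = [1.3459, 0.7000, 0.4041, 1.3523]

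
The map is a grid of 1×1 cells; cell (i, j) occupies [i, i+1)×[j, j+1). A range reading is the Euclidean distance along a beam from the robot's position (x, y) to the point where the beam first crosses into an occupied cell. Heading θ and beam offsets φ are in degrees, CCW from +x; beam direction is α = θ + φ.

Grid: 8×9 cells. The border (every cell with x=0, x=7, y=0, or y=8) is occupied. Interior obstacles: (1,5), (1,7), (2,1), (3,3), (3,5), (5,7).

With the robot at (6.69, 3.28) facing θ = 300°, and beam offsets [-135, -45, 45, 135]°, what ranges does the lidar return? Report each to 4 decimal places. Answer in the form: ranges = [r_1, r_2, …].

beam 1: φ=-135°, α=165°
  cosα=-0.9659 sinα=0.2588 | (6,3) | tMaxX 0.7143 tMaxY 2.7819 | tΔX 1.0353 tΔY 3.8637
    t=0.7143 [x] (5,3)
    t=1.7496 [x] (4,3)
    t=2.7819 [y] (4,4)
    t=2.7849 [x] (3,4)
    t=3.8202 [x] (2,4)
    t=4.8554 [x] (1,4)
    t=5.8907 [x] (0,4) — stop
  → r_1 = 5.8907
beam 2: φ=-45°, α=255°
  cosα=-0.2588 sinα=-0.9659 | (6,3) | tMaxX 2.6660 tMaxY 0.2899 | tΔX 3.8637 tΔY 1.0353
    t=0.2899 [y] (6,2)
    t=1.3252 [y] (6,1)
    t=2.3604 [y] (6,0) — stop
  → r_2 = 2.3604
beam 3: φ=45°, α=345°
  cosα=0.9659 sinα=-0.2588 | (6,3) | tMaxX 0.3209 tMaxY 1.0818 | tΔX 1.0353 tΔY 3.8637
    t=0.3209 [x] (7,3) — stop
  → r_3 = 0.3209
beam 4: φ=135°, α=75°
  cosα=0.2588 sinα=0.9659 | (6,3) | tMaxX 1.1977 tMaxY 0.7454 | tΔX 3.8637 tΔY 1.0353
    t=0.7454 [y] (6,4)
    t=1.1977 [x] (7,4) — stop
  → r_4 = 1.1977

ranges = [5.8907, 2.3604, 0.3209, 1.1977]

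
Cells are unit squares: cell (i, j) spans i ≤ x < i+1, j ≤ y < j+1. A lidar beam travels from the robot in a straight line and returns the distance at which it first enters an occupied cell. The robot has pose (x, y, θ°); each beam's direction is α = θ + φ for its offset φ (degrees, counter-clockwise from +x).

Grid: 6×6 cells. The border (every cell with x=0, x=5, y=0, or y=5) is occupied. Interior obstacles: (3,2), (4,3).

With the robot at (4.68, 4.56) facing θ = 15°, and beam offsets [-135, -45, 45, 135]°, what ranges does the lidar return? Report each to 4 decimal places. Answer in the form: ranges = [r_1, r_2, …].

beam 1: φ=-135°, α=240°
  cosα=-0.5000 sinα=-0.8660 | (4,4) | tMaxX 1.3600 tMaxY 0.6466 | tΔX 2.0000 tΔY 1.1547
    t=0.6466 [y] (4,3) — stop
  → r_1 = 0.6466
beam 2: φ=-45°, α=330°
  cosα=0.8660 sinα=-0.5000 | (4,4) | tMaxX 0.3695 tMaxY 1.1200 | tΔX 1.1547 tΔY 2.0000
    t=0.3695 [x] (5,4) — stop
  → r_2 = 0.3695
beam 3: φ=45°, α=60°
  cosα=0.5000 sinα=0.8660 | (4,4) | tMaxX 0.6400 tMaxY 0.5081 | tΔX 2.0000 tΔY 1.1547
    t=0.5081 [y] (4,5) — stop
  → r_3 = 0.5081
beam 4: φ=135°, α=150°
  cosα=-0.8660 sinα=0.5000 | (4,4) | tMaxX 0.7852 tMaxY 0.8800 | tΔX 1.1547 tΔY 2.0000
    t=0.7852 [x] (3,4)
    t=0.8800 [y] (3,5) — stop
  → r_4 = 0.8800

ranges = [0.6466, 0.3695, 0.5081, 0.8800]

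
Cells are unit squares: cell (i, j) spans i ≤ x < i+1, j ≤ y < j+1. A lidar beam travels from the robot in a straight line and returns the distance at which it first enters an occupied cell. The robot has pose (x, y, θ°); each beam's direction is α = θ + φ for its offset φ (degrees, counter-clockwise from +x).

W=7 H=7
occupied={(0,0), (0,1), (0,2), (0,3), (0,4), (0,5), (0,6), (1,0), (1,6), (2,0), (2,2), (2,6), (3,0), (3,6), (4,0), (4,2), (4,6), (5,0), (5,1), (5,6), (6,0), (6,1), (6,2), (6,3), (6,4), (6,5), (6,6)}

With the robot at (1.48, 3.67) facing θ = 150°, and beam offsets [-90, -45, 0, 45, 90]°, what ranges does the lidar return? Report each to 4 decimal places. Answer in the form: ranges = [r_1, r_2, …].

ranges = [2.6905, 1.8546, 0.5543, 0.4969, 0.9600]

beam 1: φ=-90°, α=60°
  d=(0.5000,0.8660)  start (1,3)  tX=1.0400 tY=0.3811  stride 1/|dx|=2.0000 1/|dy|=1.1547
    cross y-line → (1,4), t=0.3811
    cross x-line → (2,4), t=1.0400
    cross y-line → (2,5), t=1.5358
    cross y-line → (2,6), t=2.6905 (wall)
  → r_1 = 2.6905
beam 2: φ=-45°, α=105°
  d=(-0.2588,0.9659)  start (1,3)  tX=1.8546 tY=0.3416  stride 1/|dx|=3.8637 1/|dy|=1.0353
    cross y-line → (1,4), t=0.3416
    cross y-line → (1,5), t=1.3769
    cross x-line → (0,5), t=1.8546 (wall)
  → r_2 = 1.8546
beam 3: φ=0°, α=150°
  d=(-0.8660,0.5000)  start (1,3)  tX=0.5543 tY=0.6600  stride 1/|dx|=1.1547 1/|dy|=2.0000
    cross x-line → (0,3), t=0.5543 (wall)
  → r_3 = 0.5543
beam 4: φ=45°, α=195°
  d=(-0.9659,-0.2588)  start (1,3)  tX=0.4969 tY=2.5887  stride 1/|dx|=1.0353 1/|dy|=3.8637
    cross x-line → (0,3), t=0.4969 (wall)
  → r_4 = 0.4969
beam 5: φ=90°, α=240°
  d=(-0.5000,-0.8660)  start (1,3)  tX=0.9600 tY=0.7736  stride 1/|dx|=2.0000 1/|dy|=1.1547
    cross y-line → (1,2), t=0.7736
    cross x-line → (0,2), t=0.9600 (wall)
  → r_5 = 0.9600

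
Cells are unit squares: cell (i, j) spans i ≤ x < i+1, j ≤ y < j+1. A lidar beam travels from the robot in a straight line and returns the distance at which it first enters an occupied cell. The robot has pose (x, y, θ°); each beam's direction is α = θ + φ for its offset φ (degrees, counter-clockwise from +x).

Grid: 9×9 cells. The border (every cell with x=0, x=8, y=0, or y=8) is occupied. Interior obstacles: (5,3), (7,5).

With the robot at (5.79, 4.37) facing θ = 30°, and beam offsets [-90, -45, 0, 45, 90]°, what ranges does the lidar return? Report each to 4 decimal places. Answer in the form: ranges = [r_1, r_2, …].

beam 1: φ=-90°, α=300°
  d=(0.5000,-0.8660)  start (5,4)  tX=0.4200 tY=0.4272  stride 1/|dx|=2.0000 1/|dy|=1.1547
    cross x-line → (6,4), t=0.4200
    cross y-line → (6,3), t=0.4272
    cross y-line → (6,2), t=1.5819
    cross x-line → (7,2), t=2.4200
    cross y-line → (7,1), t=2.7366
    cross y-line → (7,0), t=3.8913 (wall)
  → r_1 = 3.8913
beam 2: φ=-45°, α=345°
  d=(0.9659,-0.2588)  start (5,4)  tX=0.2174 tY=1.4296  stride 1/|dx|=1.0353 1/|dy|=3.8637
    cross x-line → (6,4), t=0.2174
    cross x-line → (7,4), t=1.2527
    cross y-line → (7,3), t=1.4296
    cross x-line → (8,3), t=2.2880 (wall)
  → r_2 = 2.2880
beam 3: φ=0°, α=30°
  d=(0.8660,0.5000)  start (5,4)  tX=0.2425 tY=1.2600  stride 1/|dx|=1.1547 1/|dy|=2.0000
    cross x-line → (6,4), t=0.2425
    cross y-line → (6,5), t=1.2600
    cross x-line → (7,5), t=1.3972 (wall)
  → r_3 = 1.3972
beam 4: φ=45°, α=75°
  d=(0.2588,0.9659)  start (5,4)  tX=0.8114 tY=0.6522  stride 1/|dx|=3.8637 1/|dy|=1.0353
    cross y-line → (5,5), t=0.6522
    cross x-line → (6,5), t=0.8114
    cross y-line → (6,6), t=1.6875
    cross y-line → (6,7), t=2.7228
    cross y-line → (6,8), t=3.7581 (wall)
  → r_4 = 3.7581
beam 5: φ=90°, α=120°
  d=(-0.5000,0.8660)  start (5,4)  tX=1.5800 tY=0.7275  stride 1/|dx|=2.0000 1/|dy|=1.1547
    cross y-line → (5,5), t=0.7275
    cross x-line → (4,5), t=1.5800
    cross y-line → (4,6), t=1.8822
    cross y-line → (4,7), t=3.0369
    cross x-line → (3,7), t=3.5800
    cross y-line → (3,8), t=4.1916 (wall)
  → r_5 = 4.1916

ranges = [3.8913, 2.2880, 1.3972, 3.7581, 4.1916]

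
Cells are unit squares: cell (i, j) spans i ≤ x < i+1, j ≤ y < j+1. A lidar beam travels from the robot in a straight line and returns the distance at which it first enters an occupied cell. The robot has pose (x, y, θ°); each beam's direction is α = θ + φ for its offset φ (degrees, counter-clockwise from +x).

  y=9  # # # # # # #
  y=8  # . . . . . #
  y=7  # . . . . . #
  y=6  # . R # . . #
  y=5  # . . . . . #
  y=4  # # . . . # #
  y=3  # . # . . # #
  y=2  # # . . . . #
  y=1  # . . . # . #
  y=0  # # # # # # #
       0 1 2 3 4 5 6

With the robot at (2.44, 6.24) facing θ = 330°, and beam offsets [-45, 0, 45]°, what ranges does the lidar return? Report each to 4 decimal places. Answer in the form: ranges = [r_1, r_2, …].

beam 1: φ=-45°, α=285°
  direction (0.2588, -0.9659); cell (2,6); t to first gridline: x 2.1637, y 0.2485 (then +3.8637 / +1.0353)
    (2,5) via y @ 0.2485
    (2,4) via y @ 1.2837
    (3,4) via x @ 2.1637
    (3,3) via y @ 2.3190
    (3,2) via y @ 3.3543
    (3,1) via y @ 4.3896
    (3,0) via y @ 5.4248  # hit
  → r_1 = 5.4248
beam 2: φ=0°, α=330°
  direction (0.8660, -0.5000); cell (2,6); t to first gridline: x 0.6466, y 0.4800 (then +1.1547 / +2.0000)
    (2,5) via y @ 0.4800
    (3,5) via x @ 0.6466
    (4,5) via x @ 1.8013
    (4,4) via y @ 2.4800
    (5,4) via x @ 2.9560  # hit
  → r_2 = 2.9560
beam 3: φ=45°, α=15°
  direction (0.9659, 0.2588); cell (2,6); t to first gridline: x 0.5798, y 2.9364 (then +1.0353 / +3.8637)
    (3,6) via x @ 0.5798  # hit
  → r_3 = 0.5798

ranges = [5.4248, 2.9560, 0.5798]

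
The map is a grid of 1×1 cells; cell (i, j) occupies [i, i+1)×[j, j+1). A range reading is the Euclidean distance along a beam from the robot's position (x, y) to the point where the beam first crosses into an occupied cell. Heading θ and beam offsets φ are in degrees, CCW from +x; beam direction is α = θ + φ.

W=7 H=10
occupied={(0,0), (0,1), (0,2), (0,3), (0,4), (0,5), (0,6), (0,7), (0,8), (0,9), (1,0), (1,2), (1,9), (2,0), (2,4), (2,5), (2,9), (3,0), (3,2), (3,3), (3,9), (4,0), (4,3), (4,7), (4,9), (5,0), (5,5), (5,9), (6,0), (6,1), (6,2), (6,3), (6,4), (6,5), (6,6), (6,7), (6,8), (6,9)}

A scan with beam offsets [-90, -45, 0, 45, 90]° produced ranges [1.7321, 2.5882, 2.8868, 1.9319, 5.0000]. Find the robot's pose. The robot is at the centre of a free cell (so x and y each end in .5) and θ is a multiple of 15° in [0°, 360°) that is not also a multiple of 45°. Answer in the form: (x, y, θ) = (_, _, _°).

The pose lattice has 32·16 = 512 candidates. Test each by forward raycasting.
  (1.5, 8.5, 255°): beam 1 = 0.5176 ≠ 1.7321 ✗
  (3.5, 5.5, 255°): beam 1 = 0.5176 ≠ 1.7321 ✗
  (2.5, 3.5, 75°): beam 1 = 0.5176 ≠ 1.7321 ✗
  …
  (3.5, 7.5, 210°): r_1=1.7321, r_2=2.5882, r_3=2.8868, r_4=1.9319, r_5=5.0000 — all match ✓
Only this pose fits every beam.

(x, y, θ) = (3.5, 7.5, 210°)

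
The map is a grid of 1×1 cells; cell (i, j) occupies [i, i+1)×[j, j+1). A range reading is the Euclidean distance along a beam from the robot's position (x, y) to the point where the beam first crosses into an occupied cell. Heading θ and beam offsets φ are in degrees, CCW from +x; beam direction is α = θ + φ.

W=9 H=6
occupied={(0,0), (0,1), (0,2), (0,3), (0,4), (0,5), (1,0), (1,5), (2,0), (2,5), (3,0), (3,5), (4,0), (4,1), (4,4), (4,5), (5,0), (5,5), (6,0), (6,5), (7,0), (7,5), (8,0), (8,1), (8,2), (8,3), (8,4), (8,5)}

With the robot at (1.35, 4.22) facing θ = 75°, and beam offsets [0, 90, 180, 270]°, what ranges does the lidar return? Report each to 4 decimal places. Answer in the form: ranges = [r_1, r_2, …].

beam 1: φ=0°, α=75°
  direction (0.2588, 0.9659); cell (1,4); t to first gridline: x 2.5114, y 0.8075 (then +3.8637 / +1.0353)
    (1,5) via y @ 0.8075  # hit
  → r_1 = 0.8075
beam 2: φ=90°, α=165°
  direction (-0.9659, 0.2588); cell (1,4); t to first gridline: x 0.3623, y 3.0137 (then +1.0353 / +3.8637)
    (0,4) via x @ 0.3623  # hit
  → r_2 = 0.3623
beam 3: φ=180°, α=255°
  direction (-0.2588, -0.9659); cell (1,4); t to first gridline: x 1.3523, y 0.2278 (then +3.8637 / +1.0353)
    (1,3) via y @ 0.2278
    (1,2) via y @ 1.2630
    (0,2) via x @ 1.3523  # hit
  → r_3 = 1.3523
beam 4: φ=270°, α=345°
  direction (0.9659, -0.2588); cell (1,4); t to first gridline: x 0.6729, y 0.8500 (then +1.0353 / +3.8637)
    (2,4) via x @ 0.6729
    (2,3) via y @ 0.8500
    (3,3) via x @ 1.7082
    (4,3) via x @ 2.7435
    (5,3) via x @ 3.7788
    (5,2) via y @ 4.7137
    (6,2) via x @ 4.8140
    (7,2) via x @ 5.8493
    (8,2) via x @ 6.8846  # hit
  → r_4 = 6.8846

ranges = [0.8075, 0.3623, 1.3523, 6.8846]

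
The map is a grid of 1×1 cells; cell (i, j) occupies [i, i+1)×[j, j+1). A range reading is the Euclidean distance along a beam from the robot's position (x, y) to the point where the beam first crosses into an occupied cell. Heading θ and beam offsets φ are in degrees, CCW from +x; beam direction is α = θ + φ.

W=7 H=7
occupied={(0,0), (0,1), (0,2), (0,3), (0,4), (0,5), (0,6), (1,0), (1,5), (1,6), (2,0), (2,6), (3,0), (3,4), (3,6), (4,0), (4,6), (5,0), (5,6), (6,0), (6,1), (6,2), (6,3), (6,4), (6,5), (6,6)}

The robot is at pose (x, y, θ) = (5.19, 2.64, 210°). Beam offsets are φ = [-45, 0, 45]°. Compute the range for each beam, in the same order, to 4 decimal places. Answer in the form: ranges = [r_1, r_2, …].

ranges = [4.3378, 3.2800, 1.6979]

beam 1: φ=-45°, α=165°
  dir = (cos 165°, sin 165°) = (-0.9659, 0.2588); from cell (5,2)
  next x-line at t=0.1967, next y-line at t=1.3909; Δt_x=1.0353, Δt_y=3.8637
    x: enter (4,2) at t=0.1967
    x: enter (3,2) at t=1.2320
    y: enter (3,3) at t=1.3909
    x: enter (2,3) at t=2.2673
    x: enter (1,3) at t=3.3025
    x: enter (0,3) at t=4.3378 ← occupied
  → r_1 = 4.3378
beam 2: φ=0°, α=210°
  dir = (cos 210°, sin 210°) = (-0.8660, -0.5000); from cell (5,2)
  next x-line at t=0.2194, next y-line at t=1.2800; Δt_x=1.1547, Δt_y=2.0000
    x: enter (4,2) at t=0.2194
    y: enter (4,1) at t=1.2800
    x: enter (3,1) at t=1.3741
    x: enter (2,1) at t=2.5288
    y: enter (2,0) at t=3.2800 ← occupied
  → r_2 = 3.2800
beam 3: φ=45°, α=255°
  dir = (cos 255°, sin 255°) = (-0.2588, -0.9659); from cell (5,2)
  next x-line at t=0.7341, next y-line at t=0.6626; Δt_x=3.8637, Δt_y=1.0353
    y: enter (5,1) at t=0.6626
    x: enter (4,1) at t=0.7341
    y: enter (4,0) at t=1.6979 ← occupied
  → r_3 = 1.6979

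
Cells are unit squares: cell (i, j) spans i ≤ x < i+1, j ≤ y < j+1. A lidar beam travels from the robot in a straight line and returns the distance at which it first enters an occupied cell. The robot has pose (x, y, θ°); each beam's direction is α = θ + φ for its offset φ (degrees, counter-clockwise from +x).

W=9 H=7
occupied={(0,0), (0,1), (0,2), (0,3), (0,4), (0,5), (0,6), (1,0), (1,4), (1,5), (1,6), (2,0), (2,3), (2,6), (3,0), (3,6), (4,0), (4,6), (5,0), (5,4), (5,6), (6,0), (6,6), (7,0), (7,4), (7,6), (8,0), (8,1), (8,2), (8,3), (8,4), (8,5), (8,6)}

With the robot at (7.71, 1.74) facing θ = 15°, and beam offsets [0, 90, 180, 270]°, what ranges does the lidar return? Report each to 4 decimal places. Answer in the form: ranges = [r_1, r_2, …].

beam 1: φ=0°, α=15°
  direction (0.9659, 0.2588); cell (7,1); t to first gridline: x 0.3002, y 1.0046 (then +1.0353 / +3.8637)
    (8,1) via x @ 0.3002  # hit
  → r_1 = 0.3002
beam 2: φ=90°, α=105°
  direction (-0.2588, 0.9659); cell (7,1); t to first gridline: x 2.7432, y 0.2692 (then +3.8637 / +1.0353)
    (7,2) via y @ 0.2692
    (7,3) via y @ 1.3044
    (7,4) via y @ 2.3397  # hit
  → r_2 = 2.3397
beam 3: φ=180°, α=195°
  direction (-0.9659, -0.2588); cell (7,1); t to first gridline: x 0.7350, y 2.8591 (then +1.0353 / +3.8637)
    (6,1) via x @ 0.7350
    (5,1) via x @ 1.7703
    (4,1) via x @ 2.8056
    (4,0) via y @ 2.8591  # hit
  → r_3 = 2.8591
beam 4: φ=270°, α=285°
  direction (0.2588, -0.9659); cell (7,1); t to first gridline: x 1.1205, y 0.7661 (then +3.8637 / +1.0353)
    (7,0) via y @ 0.7661  # hit
  → r_4 = 0.7661

ranges = [0.3002, 2.3397, 2.8591, 0.7661]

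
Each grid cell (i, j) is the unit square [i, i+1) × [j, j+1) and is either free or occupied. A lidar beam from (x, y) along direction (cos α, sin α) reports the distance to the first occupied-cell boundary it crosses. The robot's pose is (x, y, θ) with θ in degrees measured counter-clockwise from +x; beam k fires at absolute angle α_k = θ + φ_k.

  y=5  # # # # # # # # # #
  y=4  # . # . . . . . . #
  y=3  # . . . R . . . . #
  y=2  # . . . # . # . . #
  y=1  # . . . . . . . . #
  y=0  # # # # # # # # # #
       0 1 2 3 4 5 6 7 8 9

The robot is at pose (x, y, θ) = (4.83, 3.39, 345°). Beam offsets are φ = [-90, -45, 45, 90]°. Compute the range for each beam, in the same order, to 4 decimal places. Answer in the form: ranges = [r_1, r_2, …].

ranges = [0.4038, 2.7597, 3.2200, 1.6668]

beam 1: φ=-90°, α=255°
  d=(-0.2588,-0.9659)  start (4,3)  tX=3.2069 tY=0.4038  stride 1/|dx|=3.8637 1/|dy|=1.0353
    cross y-line → (4,2), t=0.4038 (wall)
  → r_1 = 0.4038
beam 2: φ=-45°, α=300°
  d=(0.5000,-0.8660)  start (4,3)  tX=0.3400 tY=0.4503  stride 1/|dx|=2.0000 1/|dy|=1.1547
    cross x-line → (5,3), t=0.3400
    cross y-line → (5,2), t=0.4503
    cross y-line → (5,1), t=1.6050
    cross x-line → (6,1), t=2.3400
    cross y-line → (6,0), t=2.7597 (wall)
  → r_2 = 2.7597
beam 3: φ=45°, α=30°
  d=(0.8660,0.5000)  start (4,3)  tX=0.1963 tY=1.2200  stride 1/|dx|=1.1547 1/|dy|=2.0000
    cross x-line → (5,3), t=0.1963
    cross y-line → (5,4), t=1.2200
    cross x-line → (6,4), t=1.3510
    cross x-line → (7,4), t=2.5057
    cross y-line → (7,5), t=3.2200 (wall)
  → r_3 = 3.2200
beam 4: φ=90°, α=75°
  d=(0.2588,0.9659)  start (4,3)  tX=0.6568 tY=0.6315  stride 1/|dx|=3.8637 1/|dy|=1.0353
    cross y-line → (4,4), t=0.6315
    cross x-line → (5,4), t=0.6568
    cross y-line → (5,5), t=1.6668 (wall)
  → r_4 = 1.6668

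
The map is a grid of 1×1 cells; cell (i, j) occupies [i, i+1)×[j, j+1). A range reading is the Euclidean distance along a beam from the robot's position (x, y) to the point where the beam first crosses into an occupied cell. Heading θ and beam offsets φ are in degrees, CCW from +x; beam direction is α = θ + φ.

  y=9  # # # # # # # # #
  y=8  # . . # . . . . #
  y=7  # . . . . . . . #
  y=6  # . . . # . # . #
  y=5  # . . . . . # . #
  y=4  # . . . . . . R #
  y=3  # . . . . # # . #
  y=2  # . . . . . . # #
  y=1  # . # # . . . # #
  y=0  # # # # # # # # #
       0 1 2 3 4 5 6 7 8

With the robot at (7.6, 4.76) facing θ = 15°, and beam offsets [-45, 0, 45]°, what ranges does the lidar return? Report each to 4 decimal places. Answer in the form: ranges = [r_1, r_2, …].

ranges = [0.4619, 0.4141, 0.8000]

beam 1: φ=-45°, α=330°
  d=(0.8660,-0.5000)  start (7,4)  tX=0.4619 tY=1.5200  stride 1/|dx|=1.1547 1/|dy|=2.0000
    cross x-line → (8,4), t=0.4619 (wall)
  → r_1 = 0.4619
beam 2: φ=0°, α=15°
  d=(0.9659,0.2588)  start (7,4)  tX=0.4141 tY=0.9273  stride 1/|dx|=1.0353 1/|dy|=3.8637
    cross x-line → (8,4), t=0.4141 (wall)
  → r_2 = 0.4141
beam 3: φ=45°, α=60°
  d=(0.5000,0.8660)  start (7,4)  tX=0.8000 tY=0.2771  stride 1/|dx|=2.0000 1/|dy|=1.1547
    cross y-line → (7,5), t=0.2771
    cross x-line → (8,5), t=0.8000 (wall)
  → r_3 = 0.8000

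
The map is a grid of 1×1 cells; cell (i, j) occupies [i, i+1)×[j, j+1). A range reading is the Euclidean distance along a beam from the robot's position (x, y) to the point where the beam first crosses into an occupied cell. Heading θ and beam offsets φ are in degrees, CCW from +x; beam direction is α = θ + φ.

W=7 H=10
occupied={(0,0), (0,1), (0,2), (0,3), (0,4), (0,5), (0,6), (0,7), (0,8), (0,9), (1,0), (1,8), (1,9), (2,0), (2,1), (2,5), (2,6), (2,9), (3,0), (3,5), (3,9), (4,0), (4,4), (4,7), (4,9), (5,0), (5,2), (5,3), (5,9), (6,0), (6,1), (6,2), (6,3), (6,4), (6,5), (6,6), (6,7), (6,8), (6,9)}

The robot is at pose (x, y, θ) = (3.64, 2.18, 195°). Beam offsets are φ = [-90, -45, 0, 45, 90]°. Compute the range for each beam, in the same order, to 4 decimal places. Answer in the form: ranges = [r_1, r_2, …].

beam 1: φ=-90°, α=105°
  dir = (cos 105°, sin 105°) = (-0.2588, 0.9659); from cell (3,2)
  next x-line at t=2.4728, next y-line at t=0.8489; Δt_x=3.8637, Δt_y=1.0353
    y: enter (3,3) at t=0.8489
    y: enter (3,4) at t=1.8842
    x: enter (2,4) at t=2.4728
    y: enter (2,5) at t=2.9195 ← occupied
  → r_1 = 2.9195
beam 2: φ=-45°, α=150°
  dir = (cos 150°, sin 150°) = (-0.8660, 0.5000); from cell (3,2)
  next x-line at t=0.7390, next y-line at t=1.6400; Δt_x=1.1547, Δt_y=2.0000
    x: enter (2,2) at t=0.7390
    y: enter (2,3) at t=1.6400
    x: enter (1,3) at t=1.8937
    x: enter (0,3) at t=3.0484 ← occupied
  → r_2 = 3.0484
beam 3: φ=0°, α=195°
  dir = (cos 195°, sin 195°) = (-0.9659, -0.2588); from cell (3,2)
  next x-line at t=0.6626, next y-line at t=0.6955; Δt_x=1.0353, Δt_y=3.8637
    x: enter (2,2) at t=0.6626
    y: enter (2,1) at t=0.6955 ← occupied
  → r_3 = 0.6955
beam 4: φ=45°, α=240°
  dir = (cos 240°, sin 240°) = (-0.5000, -0.8660); from cell (3,2)
  next x-line at t=1.2800, next y-line at t=0.2078; Δt_x=2.0000, Δt_y=1.1547
    y: enter (3,1) at t=0.2078
    x: enter (2,1) at t=1.2800 ← occupied
  → r_4 = 1.2800
beam 5: φ=90°, α=285°
  dir = (cos 285°, sin 285°) = (0.2588, -0.9659); from cell (3,2)
  next x-line at t=1.3909, next y-line at t=0.1863; Δt_x=3.8637, Δt_y=1.0353
    y: enter (3,1) at t=0.1863
    y: enter (3,0) at t=1.2216 ← occupied
  → r_5 = 1.2216

ranges = [2.9195, 3.0484, 0.6955, 1.2800, 1.2216]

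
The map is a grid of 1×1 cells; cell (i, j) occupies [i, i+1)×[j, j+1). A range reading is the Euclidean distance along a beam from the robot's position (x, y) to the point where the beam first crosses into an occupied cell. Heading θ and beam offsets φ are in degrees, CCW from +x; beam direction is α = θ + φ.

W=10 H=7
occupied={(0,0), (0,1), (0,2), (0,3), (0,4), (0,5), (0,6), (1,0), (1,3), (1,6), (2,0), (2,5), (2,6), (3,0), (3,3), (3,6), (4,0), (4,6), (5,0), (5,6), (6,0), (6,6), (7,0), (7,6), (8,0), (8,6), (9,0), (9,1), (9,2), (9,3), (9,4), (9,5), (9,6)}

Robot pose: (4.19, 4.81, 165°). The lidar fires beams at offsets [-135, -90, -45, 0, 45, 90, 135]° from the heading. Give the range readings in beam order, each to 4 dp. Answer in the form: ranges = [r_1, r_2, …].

beam 1: φ=-135°, α=30°
  direction (0.8660, 0.5000); cell (4,4); t to first gridline: x 0.9353, y 0.3800 (then +1.1547 / +2.0000)
    (4,5) via y @ 0.3800
    (5,5) via x @ 0.9353
    (6,5) via x @ 2.0900
    (6,6) via y @ 2.3800  # hit
  → r_1 = 2.3800
beam 2: φ=-90°, α=75°
  direction (0.2588, 0.9659); cell (4,4); t to first gridline: x 3.1296, y 0.1967 (then +3.8637 / +1.0353)
    (4,5) via y @ 0.1967
    (4,6) via y @ 1.2320  # hit
  → r_2 = 1.2320
beam 3: φ=-45°, α=120°
  direction (-0.5000, 0.8660); cell (4,4); t to first gridline: x 0.3800, y 0.2194 (then +2.0000 / +1.1547)
    (4,5) via y @ 0.2194
    (3,5) via x @ 0.3800
    (3,6) via y @ 1.3741  # hit
  → r_3 = 1.3741
beam 4: φ=0°, α=165°
  direction (-0.9659, 0.2588); cell (4,4); t to first gridline: x 0.1967, y 0.7341 (then +1.0353 / +3.8637)
    (3,4) via x @ 0.1967
    (3,5) via y @ 0.7341
    (2,5) via x @ 1.2320  # hit
  → r_4 = 1.2320
beam 5: φ=45°, α=210°
  direction (-0.8660, -0.5000); cell (4,4); t to first gridline: x 0.2194, y 1.6200 (then +1.1547 / +2.0000)
    (3,4) via x @ 0.2194
    (2,4) via x @ 1.3741
    (2,3) via y @ 1.6200
    (1,3) via x @ 2.5288  # hit
  → r_5 = 2.5288
beam 6: φ=90°, α=255°
  direction (-0.2588, -0.9659); cell (4,4); t to first gridline: x 0.7341, y 0.8386 (then +3.8637 / +1.0353)
    (3,4) via x @ 0.7341
    (3,3) via y @ 0.8386  # hit
  → r_6 = 0.8386
beam 7: φ=135°, α=300°
  direction (0.5000, -0.8660); cell (4,4); t to first gridline: x 1.6200, y 0.9353 (then +2.0000 / +1.1547)
    (4,3) via y @ 0.9353
    (5,3) via x @ 1.6200
    (5,2) via y @ 2.0900
    (5,1) via y @ 3.2447
    (6,1) via x @ 3.6200
    (6,0) via y @ 4.3994  # hit
  → r_7 = 4.3994

ranges = [2.3800, 1.2320, 1.3741, 1.2320, 2.5288, 0.8386, 4.3994]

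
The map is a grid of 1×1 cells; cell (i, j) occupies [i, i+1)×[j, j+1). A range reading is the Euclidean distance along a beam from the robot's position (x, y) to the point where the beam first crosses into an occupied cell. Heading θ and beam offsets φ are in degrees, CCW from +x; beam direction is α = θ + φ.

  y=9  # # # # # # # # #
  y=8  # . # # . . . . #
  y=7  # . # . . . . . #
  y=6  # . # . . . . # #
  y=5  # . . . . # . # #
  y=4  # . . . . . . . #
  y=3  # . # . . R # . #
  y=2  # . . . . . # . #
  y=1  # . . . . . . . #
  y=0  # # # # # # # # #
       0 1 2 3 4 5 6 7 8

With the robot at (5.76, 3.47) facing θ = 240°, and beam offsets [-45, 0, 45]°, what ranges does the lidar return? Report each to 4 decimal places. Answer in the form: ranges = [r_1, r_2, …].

ranges = [4.9279, 2.8521, 0.9273]

beam 1: φ=-45°, α=195°
  d=(-0.9659,-0.2588)  start (5,3)  tX=0.7868 tY=1.8159  stride 1/|dx|=1.0353 1/|dy|=3.8637
    cross x-line → (4,3), t=0.7868
    cross y-line → (4,2), t=1.8159
    cross x-line → (3,2), t=1.8221
    cross x-line → (2,2), t=2.8574
    cross x-line → (1,2), t=3.8926
    cross x-line → (0,2), t=4.9279 (wall)
  → r_1 = 4.9279
beam 2: φ=0°, α=240°
  d=(-0.5000,-0.8660)  start (5,3)  tX=1.5200 tY=0.5427  stride 1/|dx|=2.0000 1/|dy|=1.1547
    cross y-line → (5,2), t=0.5427
    cross x-line → (4,2), t=1.5200
    cross y-line → (4,1), t=1.6974
    cross y-line → (4,0), t=2.8521 (wall)
  → r_2 = 2.8521
beam 3: φ=45°, α=285°
  d=(0.2588,-0.9659)  start (5,3)  tX=0.9273 tY=0.4866  stride 1/|dx|=3.8637 1/|dy|=1.0353
    cross y-line → (5,2), t=0.4866
    cross x-line → (6,2), t=0.9273 (wall)
  → r_3 = 0.9273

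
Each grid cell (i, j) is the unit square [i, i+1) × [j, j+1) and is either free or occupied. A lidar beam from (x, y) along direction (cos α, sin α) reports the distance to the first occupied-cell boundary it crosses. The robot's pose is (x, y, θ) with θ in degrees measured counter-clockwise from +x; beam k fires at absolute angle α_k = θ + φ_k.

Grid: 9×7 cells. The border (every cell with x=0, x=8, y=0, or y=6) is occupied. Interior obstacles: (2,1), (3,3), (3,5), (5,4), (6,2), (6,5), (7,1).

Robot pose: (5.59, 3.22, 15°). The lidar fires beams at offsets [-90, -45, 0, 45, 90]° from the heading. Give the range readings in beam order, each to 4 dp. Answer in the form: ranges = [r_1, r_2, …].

beam 1: φ=-90°, α=285°
  dir = (cos 285°, sin 285°) = (0.2588, -0.9659); from cell (5,3)
  next x-line at t=1.5841, next y-line at t=0.2278; Δt_x=3.8637, Δt_y=1.0353
    y: enter (5,2) at t=0.2278
    y: enter (5,1) at t=1.2630
    x: enter (6,1) at t=1.5841
    y: enter (6,0) at t=2.2983 ← occupied
  → r_1 = 2.2983
beam 2: φ=-45°, α=330°
  dir = (cos 330°, sin 330°) = (0.8660, -0.5000); from cell (5,3)
  next x-line at t=0.4734, next y-line at t=0.4400; Δt_x=1.1547, Δt_y=2.0000
    y: enter (5,2) at t=0.4400
    x: enter (6,2) at t=0.4734 ← occupied
  → r_2 = 0.4734
beam 3: φ=0°, α=15°
  dir = (cos 15°, sin 15°) = (0.9659, 0.2588); from cell (5,3)
  next x-line at t=0.4245, next y-line at t=3.0137; Δt_x=1.0353, Δt_y=3.8637
    x: enter (6,3) at t=0.4245
    x: enter (7,3) at t=1.4597
    x: enter (8,3) at t=2.4950 ← occupied
  → r_3 = 2.4950
beam 4: φ=45°, α=60°
  dir = (cos 60°, sin 60°) = (0.5000, 0.8660); from cell (5,3)
  next x-line at t=0.8200, next y-line at t=0.9007; Δt_x=2.0000, Δt_y=1.1547
    x: enter (6,3) at t=0.8200
    y: enter (6,4) at t=0.9007
    y: enter (6,5) at t=2.0554 ← occupied
  → r_4 = 2.0554
beam 5: φ=90°, α=105°
  dir = (cos 105°, sin 105°) = (-0.2588, 0.9659); from cell (5,3)
  next x-line at t=2.2796, next y-line at t=0.8075; Δt_x=3.8637, Δt_y=1.0353
    y: enter (5,4) at t=0.8075 ← occupied
  → r_5 = 0.8075

ranges = [2.2983, 0.4734, 2.4950, 2.0554, 0.8075]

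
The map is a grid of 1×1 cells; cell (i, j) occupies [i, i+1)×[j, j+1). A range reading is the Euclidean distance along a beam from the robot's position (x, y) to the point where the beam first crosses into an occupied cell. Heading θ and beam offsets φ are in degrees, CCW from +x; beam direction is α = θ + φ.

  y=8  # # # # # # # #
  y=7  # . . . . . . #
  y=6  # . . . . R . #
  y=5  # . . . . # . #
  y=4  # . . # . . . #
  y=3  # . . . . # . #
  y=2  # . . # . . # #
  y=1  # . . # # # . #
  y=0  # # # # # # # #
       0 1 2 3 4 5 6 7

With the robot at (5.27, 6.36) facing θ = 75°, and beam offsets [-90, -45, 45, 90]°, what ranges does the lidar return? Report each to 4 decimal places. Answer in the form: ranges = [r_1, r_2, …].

ranges = [1.7910, 1.9976, 1.8937, 4.4206]

beam 1: φ=-90°, α=345°
  direction (0.9659, -0.2588); cell (5,6); t to first gridline: x 0.7558, y 1.3909 (then +1.0353 / +3.8637)
    (6,6) via x @ 0.7558
    (6,5) via y @ 1.3909
    (7,5) via x @ 1.7910  # hit
  → r_1 = 1.7910
beam 2: φ=-45°, α=30°
  direction (0.8660, 0.5000); cell (5,6); t to first gridline: x 0.8429, y 1.2800 (then +1.1547 / +2.0000)
    (6,6) via x @ 0.8429
    (6,7) via y @ 1.2800
    (7,7) via x @ 1.9976  # hit
  → r_2 = 1.9976
beam 3: φ=45°, α=120°
  direction (-0.5000, 0.8660); cell (5,6); t to first gridline: x 0.5400, y 0.7390 (then +2.0000 / +1.1547)
    (4,6) via x @ 0.5400
    (4,7) via y @ 0.7390
    (4,8) via y @ 1.8937  # hit
  → r_3 = 1.8937
beam 4: φ=90°, α=165°
  direction (-0.9659, 0.2588); cell (5,6); t to first gridline: x 0.2795, y 2.4728 (then +1.0353 / +3.8637)
    (4,6) via x @ 0.2795
    (3,6) via x @ 1.3148
    (2,6) via x @ 2.3501
    (2,7) via y @ 2.4728
    (1,7) via x @ 3.3854
    (0,7) via x @ 4.4206  # hit
  → r_4 = 4.4206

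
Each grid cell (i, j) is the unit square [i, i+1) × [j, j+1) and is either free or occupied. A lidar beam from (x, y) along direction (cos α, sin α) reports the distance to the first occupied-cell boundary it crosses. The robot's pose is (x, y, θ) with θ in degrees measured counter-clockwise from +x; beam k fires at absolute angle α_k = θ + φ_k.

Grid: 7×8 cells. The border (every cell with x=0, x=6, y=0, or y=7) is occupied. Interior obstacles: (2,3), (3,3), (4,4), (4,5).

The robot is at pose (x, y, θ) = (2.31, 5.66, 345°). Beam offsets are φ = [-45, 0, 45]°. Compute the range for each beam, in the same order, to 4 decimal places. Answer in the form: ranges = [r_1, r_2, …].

ranges = [1.9168, 1.7496, 2.6800]

beam 1: φ=-45°, α=300°
  cosα=0.5000 sinα=-0.8660 | (2,5) | tMaxX 1.3800 tMaxY 0.7621 | tΔX 2.0000 tΔY 1.1547
    t=0.7621 [y] (2,4)
    t=1.3800 [x] (3,4)
    t=1.9168 [y] (3,3) — stop
  → r_1 = 1.9168
beam 2: φ=0°, α=345°
  cosα=0.9659 sinα=-0.2588 | (2,5) | tMaxX 0.7143 tMaxY 2.5500 | tΔX 1.0353 tΔY 3.8637
    t=0.7143 [x] (3,5)
    t=1.7496 [x] (4,5) — stop
  → r_2 = 1.7496
beam 3: φ=45°, α=30°
  cosα=0.8660 sinα=0.5000 | (2,5) | tMaxX 0.7967 tMaxY 0.6800 | tΔX 1.1547 tΔY 2.0000
    t=0.6800 [y] (2,6)
    t=0.7967 [x] (3,6)
    t=1.9514 [x] (4,6)
    t=2.6800 [y] (4,7) — stop
  → r_3 = 2.6800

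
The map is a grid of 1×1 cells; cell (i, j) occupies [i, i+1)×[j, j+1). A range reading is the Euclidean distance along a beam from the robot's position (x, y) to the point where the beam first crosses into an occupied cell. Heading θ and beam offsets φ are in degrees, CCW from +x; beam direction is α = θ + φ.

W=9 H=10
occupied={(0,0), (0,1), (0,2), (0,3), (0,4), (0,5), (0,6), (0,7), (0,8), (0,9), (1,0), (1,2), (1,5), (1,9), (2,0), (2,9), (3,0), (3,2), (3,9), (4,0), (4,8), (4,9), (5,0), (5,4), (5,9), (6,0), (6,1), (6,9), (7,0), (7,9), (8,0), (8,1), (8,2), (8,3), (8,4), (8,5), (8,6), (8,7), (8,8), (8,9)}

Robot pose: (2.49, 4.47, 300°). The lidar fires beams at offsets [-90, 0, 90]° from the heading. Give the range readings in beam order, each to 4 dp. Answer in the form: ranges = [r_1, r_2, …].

ranges = [1.7205, 1.6974, 6.3624]

beam 1: φ=-90°, α=210°
  cosα=-0.8660 sinα=-0.5000 | (2,4) | tMaxX 0.5658 tMaxY 0.9400 | tΔX 1.1547 tΔY 2.0000
    t=0.5658 [x] (1,4)
    t=0.9400 [y] (1,3)
    t=1.7205 [x] (0,3) — stop
  → r_1 = 1.7205
beam 2: φ=0°, α=300°
  cosα=0.5000 sinα=-0.8660 | (2,4) | tMaxX 1.0200 tMaxY 0.5427 | tΔX 2.0000 tΔY 1.1547
    t=0.5427 [y] (2,3)
    t=1.0200 [x] (3,3)
    t=1.6974 [y] (3,2) — stop
  → r_2 = 1.6974
beam 3: φ=90°, α=30°
  cosα=0.8660 sinα=0.5000 | (2,4) | tMaxX 0.5889 tMaxY 1.0600 | tΔX 1.1547 tΔY 2.0000
    t=0.5889 [x] (3,4)
    t=1.0600 [y] (3,5)
    t=1.7436 [x] (4,5)
    t=2.8983 [x] (5,5)
    t=3.0600 [y] (5,6)
    t=4.0530 [x] (6,6)
    t=5.0600 [y] (6,7)
    t=5.2077 [x] (7,7)
    t=6.3624 [x] (8,7) — stop
  → r_3 = 6.3624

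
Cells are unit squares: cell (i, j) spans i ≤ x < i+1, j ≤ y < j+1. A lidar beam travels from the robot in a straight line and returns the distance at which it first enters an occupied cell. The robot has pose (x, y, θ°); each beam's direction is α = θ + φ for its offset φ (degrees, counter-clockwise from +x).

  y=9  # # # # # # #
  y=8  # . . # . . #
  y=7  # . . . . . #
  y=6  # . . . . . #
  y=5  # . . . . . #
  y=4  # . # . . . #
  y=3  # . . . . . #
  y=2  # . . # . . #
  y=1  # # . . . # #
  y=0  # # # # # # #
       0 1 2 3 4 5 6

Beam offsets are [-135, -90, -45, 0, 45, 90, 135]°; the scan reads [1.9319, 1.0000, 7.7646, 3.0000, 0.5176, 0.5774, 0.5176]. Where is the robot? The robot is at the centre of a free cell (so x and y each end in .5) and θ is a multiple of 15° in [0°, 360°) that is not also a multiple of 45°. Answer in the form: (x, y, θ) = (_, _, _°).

(x, y, θ) = (2.5, 1.5, 120°)

Candidates: 35 free-cell centres × 16 headings = 560 poses. Raycast each; keep the one whose scan matches to 4 dp.
  (2.5, 7.5, 105°): beam 1 = 4.0415 ≠ 1.9319 ✗
  (3.5, 3.5, 120°): beam 1 = 2.5882 ≠ 1.9319 ✗
  (5.5, 7.5, 150°): beam 1 = 0.5176 ≠ 1.9319 ✗
  (1.5, 8.5, 300°): beam 1 = 0.5176 ≠ 1.9319 ✗
  (1.5, 6.5, 285°): beam 1 = 0.5774 ≠ 1.9319 ✗
  …
  (2.5, 1.5, 120°): r_1=1.9319, r_2=1.0000, r_3=7.7646, r_4=3.0000, r_5=0.5176, r_6=0.5774, r_7=0.5176 — all match ✓
Unique over the lattice → pose = (2.5, 1.5, 120°).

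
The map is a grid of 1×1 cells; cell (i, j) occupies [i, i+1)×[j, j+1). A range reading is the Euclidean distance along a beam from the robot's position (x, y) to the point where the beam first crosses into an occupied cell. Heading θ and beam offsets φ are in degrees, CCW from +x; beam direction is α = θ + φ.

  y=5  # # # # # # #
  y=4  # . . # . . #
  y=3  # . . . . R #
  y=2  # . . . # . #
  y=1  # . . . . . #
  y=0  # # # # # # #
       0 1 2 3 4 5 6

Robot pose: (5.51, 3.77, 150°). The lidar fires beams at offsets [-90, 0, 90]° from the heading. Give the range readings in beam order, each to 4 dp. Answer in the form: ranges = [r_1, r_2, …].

ranges = [0.9800, 1.7436, 1.0200]

beam 1: φ=-90°, α=60°
  direction (0.5000, 0.8660); cell (5,3); t to first gridline: x 0.9800, y 0.2656 (then +2.0000 / +1.1547)
    (5,4) via y @ 0.2656
    (6,4) via x @ 0.9800  # hit
  → r_1 = 0.9800
beam 2: φ=0°, α=150°
  direction (-0.8660, 0.5000); cell (5,3); t to first gridline: x 0.5889, y 0.4600 (then +1.1547 / +2.0000)
    (5,4) via y @ 0.4600
    (4,4) via x @ 0.5889
    (3,4) via x @ 1.7436  # hit
  → r_2 = 1.7436
beam 3: φ=90°, α=240°
  direction (-0.5000, -0.8660); cell (5,3); t to first gridline: x 1.0200, y 0.8891 (then +2.0000 / +1.1547)
    (5,2) via y @ 0.8891
    (4,2) via x @ 1.0200  # hit
  → r_3 = 1.0200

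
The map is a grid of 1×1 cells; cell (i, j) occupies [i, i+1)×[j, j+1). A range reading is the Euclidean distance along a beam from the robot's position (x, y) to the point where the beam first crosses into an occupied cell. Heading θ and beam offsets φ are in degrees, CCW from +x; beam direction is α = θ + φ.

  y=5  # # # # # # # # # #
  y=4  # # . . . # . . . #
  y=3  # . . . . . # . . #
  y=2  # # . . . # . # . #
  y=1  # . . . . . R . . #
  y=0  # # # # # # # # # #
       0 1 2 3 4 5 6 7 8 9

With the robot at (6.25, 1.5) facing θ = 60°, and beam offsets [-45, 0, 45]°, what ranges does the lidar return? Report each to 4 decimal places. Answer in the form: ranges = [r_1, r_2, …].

beam 1: φ=-45°, α=15°
  d=(0.9659,0.2588)  start (6,1)  tX=0.7765 tY=1.9319  stride 1/|dx|=1.0353 1/|dy|=3.8637
    cross x-line → (7,1), t=0.7765
    cross x-line → (8,1), t=1.8117
    cross y-line → (8,2), t=1.9319
    cross x-line → (9,2), t=2.8470 (wall)
  → r_1 = 2.8470
beam 2: φ=0°, α=60°
  d=(0.5000,0.8660)  start (6,1)  tX=1.5000 tY=0.5774  stride 1/|dx|=2.0000 1/|dy|=1.1547
    cross y-line → (6,2), t=0.5774
    cross x-line → (7,2), t=1.5000 (wall)
  → r_2 = 1.5000
beam 3: φ=45°, α=105°
  d=(-0.2588,0.9659)  start (6,1)  tX=0.9659 tY=0.5176  stride 1/|dx|=3.8637 1/|dy|=1.0353
    cross y-line → (6,2), t=0.5176
    cross x-line → (5,2), t=0.9659 (wall)
  → r_3 = 0.9659

ranges = [2.8470, 1.5000, 0.9659]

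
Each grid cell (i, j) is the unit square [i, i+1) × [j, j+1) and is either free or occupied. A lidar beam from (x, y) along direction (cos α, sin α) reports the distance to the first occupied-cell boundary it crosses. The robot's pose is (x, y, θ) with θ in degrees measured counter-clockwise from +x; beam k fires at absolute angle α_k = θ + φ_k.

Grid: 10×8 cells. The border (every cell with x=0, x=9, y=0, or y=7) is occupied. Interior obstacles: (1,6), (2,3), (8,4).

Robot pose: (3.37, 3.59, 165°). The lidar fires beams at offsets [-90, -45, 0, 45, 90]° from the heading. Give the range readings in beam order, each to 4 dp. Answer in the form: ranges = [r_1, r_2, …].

beam 1: φ=-90°, α=75°
  direction (0.2588, 0.9659); cell (3,3); t to first gridline: x 2.4341, y 0.4245 (then +3.8637 / +1.0353)
    (3,4) via y @ 0.4245
    (3,5) via y @ 1.4597
    (4,5) via x @ 2.4341
    (4,6) via y @ 2.4950
    (4,7) via y @ 3.5303  # hit
  → r_1 = 3.5303
beam 2: φ=-45°, α=120°
  direction (-0.5000, 0.8660); cell (3,3); t to first gridline: x 0.7400, y 0.4734 (then +2.0000 / +1.1547)
    (3,4) via y @ 0.4734
    (2,4) via x @ 0.7400
    (2,5) via y @ 1.6281
    (1,5) via x @ 2.7400
    (1,6) via y @ 2.7828  # hit
  → r_2 = 2.7828
beam 3: φ=0°, α=165°
  direction (-0.9659, 0.2588); cell (3,3); t to first gridline: x 0.3831, y 1.5841 (then +1.0353 / +3.8637)
    (2,3) via x @ 0.3831  # hit
  → r_3 = 0.3831
beam 4: φ=45°, α=210°
  direction (-0.8660, -0.5000); cell (3,3); t to first gridline: x 0.4272, y 1.1800 (then +1.1547 / +2.0000)
    (2,3) via x @ 0.4272  # hit
  → r_4 = 0.4272
beam 5: φ=90°, α=255°
  direction (-0.2588, -0.9659); cell (3,3); t to first gridline: x 1.4296, y 0.6108 (then +3.8637 / +1.0353)
    (3,2) via y @ 0.6108
    (2,2) via x @ 1.4296
    (2,1) via y @ 1.6461
    (2,0) via y @ 2.6814  # hit
  → r_5 = 2.6814

ranges = [3.5303, 2.7828, 0.3831, 0.4272, 2.6814]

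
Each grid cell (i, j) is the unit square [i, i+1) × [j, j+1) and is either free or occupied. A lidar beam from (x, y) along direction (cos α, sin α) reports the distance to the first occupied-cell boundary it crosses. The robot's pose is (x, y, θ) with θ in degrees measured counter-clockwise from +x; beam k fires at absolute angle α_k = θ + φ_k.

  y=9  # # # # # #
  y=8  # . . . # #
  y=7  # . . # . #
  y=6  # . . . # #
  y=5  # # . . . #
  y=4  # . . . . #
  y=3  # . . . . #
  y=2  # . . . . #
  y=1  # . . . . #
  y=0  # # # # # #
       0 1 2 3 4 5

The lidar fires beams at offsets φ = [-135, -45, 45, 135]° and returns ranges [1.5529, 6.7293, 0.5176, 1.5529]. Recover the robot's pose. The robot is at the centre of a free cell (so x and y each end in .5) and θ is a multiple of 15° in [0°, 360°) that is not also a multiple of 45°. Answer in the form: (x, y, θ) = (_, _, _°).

The pose lattice has 28·16 = 448 candidates. Test each by forward raycasting.
  (4.5, 2.5, 255°): beam 1 = 7.0000 ≠ 1.5529 ✗
  (3.5, 8.5, 210°): beam 1 = 0.5176 ≠ 1.5529 ✗
  (1.5, 4.5, 30°): beam 1 = 1.9319 ≠ 1.5529 ✗
  (3.5, 3.5, 195°): beam 1 = 2.8868 ≠ 1.5529 ✗
  …
  (2.5, 7.5, 330°): r_1=1.5529, r_2=6.7293, r_3=0.5176, r_4=1.5529 — all match ✓
Only this pose fits every beam.

(x, y, θ) = (2.5, 7.5, 330°)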